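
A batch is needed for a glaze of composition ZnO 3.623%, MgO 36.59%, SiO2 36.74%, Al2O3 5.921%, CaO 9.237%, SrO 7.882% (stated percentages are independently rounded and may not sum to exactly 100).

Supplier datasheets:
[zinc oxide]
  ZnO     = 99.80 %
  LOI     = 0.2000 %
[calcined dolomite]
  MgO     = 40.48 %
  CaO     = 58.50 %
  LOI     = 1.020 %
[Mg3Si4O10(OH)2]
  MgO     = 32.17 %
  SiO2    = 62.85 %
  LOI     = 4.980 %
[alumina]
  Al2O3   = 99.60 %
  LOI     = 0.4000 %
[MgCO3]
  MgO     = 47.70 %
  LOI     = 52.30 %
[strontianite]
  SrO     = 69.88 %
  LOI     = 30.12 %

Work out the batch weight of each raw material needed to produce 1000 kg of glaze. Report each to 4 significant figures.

Batch per 1000 kg glaze:
  zinc oxide: 36.30 kg
  calcined dolomite: 157.9 kg
  Mg3Si4O10(OH)2: 584.6 kg
  alumina: 59.45 kg
  MgCO3: 238.8 kg
  strontianite: 112.8 kg
Total batch = 1190 kg; LOI loss = 189.9 kg; yield = 84.04%

Every computation holds full float precision throughout; mid-chain values are printed, rounded to four significant digits, on the page — each reported value sees exactly one rounding. The derived quantities are carried starting from the weights on 1000 kg of glass at full float precision (ignition loss, the yield, six oxide percentages, the totals, net glass mass), precisely as stated by problem or answer.
Target masses of each oxide per 1000 kg glaze:
  ZnO: 3.623% × 1000 = 36.23 kg
  MgO: 36.59% × 1000 = 365.9 kg
  SiO2: 36.74% × 1000 = 367.4 kg
  Al2O3: 5.921% × 1000 = 59.21 kg
  CaO: 9.237% × 1000 = 92.37 kg
  SrO: 7.882% × 1000 = 78.82 kg
Verifying the oxide balance using the reported weights, at the basis given (each sum matches its target mass within answer rounding):
  ZnO: 36.30·0.9980 = 36.23 kg (target 36.23 kg)
  MgO: 157.9·0.4048 + 584.6·0.3217 + 238.8·0.4770 = 365.9 kg (target 365.9 kg)
  SiO2: 584.6·0.6285 = 367.4 kg (target 367.4 kg)
  Al2O3: 59.45·0.9960 = 59.21 kg (target 59.21 kg)
  CaO: 157.9·0.5850 = 92.37 kg (target 92.37 kg)
  SrO: 112.8·0.6988 = 78.82 kg (target 78.82 kg)
Consistency of the glass mass: total batch − LOI = 999.9 kg (the targets, summed, come to 999.9 kg; stated basis 1000 kg — deltas are rounding alone).
Batch grand total — Σ batch = 1190 kg; the LOI term Σ batch·LOI equals 189.9 kg; yield, glass over the total, = 84.04%.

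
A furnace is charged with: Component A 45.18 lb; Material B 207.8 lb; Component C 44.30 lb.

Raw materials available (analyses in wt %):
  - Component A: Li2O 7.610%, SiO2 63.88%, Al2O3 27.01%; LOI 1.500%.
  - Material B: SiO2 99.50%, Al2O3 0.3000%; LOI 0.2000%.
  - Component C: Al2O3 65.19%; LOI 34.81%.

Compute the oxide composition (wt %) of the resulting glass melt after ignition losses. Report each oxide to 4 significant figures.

Values along the way are shown rounded to four significant digits as written. The whole derivation runs at full float precision in all steps; exactly one rounding goes into every reported result; all derived quantities are recomputed using the weight values per 280.8 lb of glass in full precision (three oxide percentages, ignition loss, net glass mass, totals, the yield) as given in problem or answer.
What the batch supplies per oxide:
  Li2O: 45.18·0.07610 = 3.438 lb
  SiO2: 45.18·0.6388 + 207.8·0.9950 = 235.6 lb
  Al2O3: 45.18·0.2701 + 207.8·0.003000 + 44.30·0.6519 = 41.71 lb
LOI: 45.18·0.01500 + 207.8·0.002000 + 44.30·0.3481 = 16.51 lb
The glass mass, total less LOI, = 297.3 − 16.51 = 280.8 lb (the oxide masses sum to this)
oxide / glass × 100 gives the wt %

Glass mass = 280.8 lb (batch 297.3 − LOI 16.51).
Composition: Li2O 1.225%, SiO2 83.92%, Al2O3 14.85%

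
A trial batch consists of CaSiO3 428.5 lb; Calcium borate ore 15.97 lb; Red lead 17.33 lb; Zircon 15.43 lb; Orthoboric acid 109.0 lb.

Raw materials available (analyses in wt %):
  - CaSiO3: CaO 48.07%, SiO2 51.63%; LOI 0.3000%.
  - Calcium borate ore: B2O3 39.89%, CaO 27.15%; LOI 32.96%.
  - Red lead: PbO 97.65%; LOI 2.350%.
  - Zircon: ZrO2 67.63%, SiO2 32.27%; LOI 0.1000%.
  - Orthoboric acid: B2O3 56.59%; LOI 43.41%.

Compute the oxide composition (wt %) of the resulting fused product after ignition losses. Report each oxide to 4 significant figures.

The whole derivation maintains exact precision end to end; rounding to four significant digits governs every mid-chain value as shown — each reported figure undergoes a single rounding — derived quantities are computed starting from the weights for 531.9 lb of glass in full float precision (yield, net glass mass, the five compositions, LOI, totals), exactly as printed in question or answer.
Oxide-by-oxide delivered mass:
  B2O3: 15.97·0.3989 + 109.0·0.5659 = 68.05 lb
  PbO: 17.33·0.9765 = 16.92 lb
  ZrO2: 15.43·0.6763 = 10.44 lb
  CaO: 428.5·0.4807 + 15.97·0.2715 = 210.3 lb
  SiO2: 428.5·0.5163 + 15.43·0.3227 = 226.2 lb
LOI: 428.5·0.003000 + 15.97·0.3296 + 17.33·0.02350 + 15.43·0.001000 + 109.0·0.4341 = 54.29 lb
batch − LOI leaves glass = 586.2 − 54.29 = 531.9 lb (equal to the oxide-mass sum)
each wt % is 100 × oxide ÷ glass

Glass mass = 531.9 lb (batch 586.2 − LOI 54.29).
Composition: B2O3 12.79%, PbO 3.181%, ZrO2 1.962%, CaO 39.54%, SiO2 42.53%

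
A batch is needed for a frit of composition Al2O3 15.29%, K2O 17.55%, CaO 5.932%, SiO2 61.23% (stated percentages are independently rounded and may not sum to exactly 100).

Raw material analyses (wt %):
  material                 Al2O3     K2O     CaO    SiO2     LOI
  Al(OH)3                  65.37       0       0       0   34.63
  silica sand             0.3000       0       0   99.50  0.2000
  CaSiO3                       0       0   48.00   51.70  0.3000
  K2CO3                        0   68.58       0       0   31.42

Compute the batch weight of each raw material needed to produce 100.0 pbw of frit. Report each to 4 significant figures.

In-progress results are displayed rounded to 4 significant digits between the steps — all internal work carries full precision through the solve. A single rounding completes each reported number. Derived quantities are recomputed in exact precision (the totals, yield, LOI, net glass mass, the four compositions) from the weighed amounts at 100.0 pbw of glass, exactly as shown in either problem or answer.
Target masses of each oxide per 100.0 pbw frit:
  Al2O3: 15.29% × 100.0 = 15.29 pbw
  K2O: 17.55% × 100.0 = 17.55 pbw
  CaO: 5.932% × 100.0 = 5.932 pbw
  SiO2: 61.23% × 100.0 = 61.23 pbw
A balance pass over the oxides, working from each reported weight, against the basis in use (sums match the target masses given rounding of the digits):
  Al2O3: 23.14·0.6537 + 55.12·0.003000 = 15.29 pbw (target 15.29 pbw)
  K2O: 25.59·0.6858 = 17.55 pbw (target 17.55 pbw)
  CaO: 12.36·0.4800 = 5.933 pbw (target 5.932 pbw)
  SiO2: 55.12·0.9950 + 12.36·0.5170 = 61.23 pbw (target 61.23 pbw)
Consistency of the glass mass: Σ batch − LOI loss = 100.0 pbw (targets for the oxides total 100.0 pbw; stated basis 100.0 pbw — gaps are rounding artifacts).
Batch total: Σ batch = 116.2 pbw; Σ batch·LOI gives LOI loss = 16.20 pbw; yield: glass divided by total = 86.06%.

Batch per 100.0 pbw frit:
  Al(OH)3: 23.14 pbw
  silica sand: 55.12 pbw
  CaSiO3: 12.36 pbw
  K2CO3: 25.59 pbw
Total batch = 116.2 pbw; LOI loss = 16.20 pbw; yield = 86.06%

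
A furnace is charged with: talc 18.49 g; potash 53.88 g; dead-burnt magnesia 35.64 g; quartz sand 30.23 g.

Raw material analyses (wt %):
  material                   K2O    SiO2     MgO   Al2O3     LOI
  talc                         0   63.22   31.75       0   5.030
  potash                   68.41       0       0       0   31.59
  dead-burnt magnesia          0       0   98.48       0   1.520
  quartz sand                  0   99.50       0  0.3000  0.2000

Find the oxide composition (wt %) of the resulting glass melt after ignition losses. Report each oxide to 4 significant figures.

Mid-chain values are shown rounded to four significant figures on the page — all internal work runs at exact precision in every operation; each reported value carries a single rounding — derived quantities (ignition loss, net glass mass, the yield, four oxide percentages, the totals) are computed from the weighed amounts for 119.7 g of glass at full precision exactly as shown in question or answer.
Delivered oxide masses:
  K2O: 53.88·0.6841 = 36.86 g
  SiO2: 18.49·0.6322 + 30.23·0.9950 = 41.77 g
  MgO: 18.49·0.3175 + 35.64·0.9848 = 40.97 g
  Al2O3: 30.23·0.003000 = 0.09069 g
LOI: 18.49·0.05030 + 53.88·0.3159 + 35.64·0.01520 + 30.23·0.002000 = 18.55 g
Glass = total batch minus LOI = 138.2 − 18.55 = 119.7 g (equal to the oxide-mass sum)
oxide / glass × 100 gives the wt %

Glass mass = 119.7 g (batch 138.2 − LOI 18.55).
Composition: K2O 30.80%, SiO2 34.90%, MgO 34.23%, Al2O3 0.07577%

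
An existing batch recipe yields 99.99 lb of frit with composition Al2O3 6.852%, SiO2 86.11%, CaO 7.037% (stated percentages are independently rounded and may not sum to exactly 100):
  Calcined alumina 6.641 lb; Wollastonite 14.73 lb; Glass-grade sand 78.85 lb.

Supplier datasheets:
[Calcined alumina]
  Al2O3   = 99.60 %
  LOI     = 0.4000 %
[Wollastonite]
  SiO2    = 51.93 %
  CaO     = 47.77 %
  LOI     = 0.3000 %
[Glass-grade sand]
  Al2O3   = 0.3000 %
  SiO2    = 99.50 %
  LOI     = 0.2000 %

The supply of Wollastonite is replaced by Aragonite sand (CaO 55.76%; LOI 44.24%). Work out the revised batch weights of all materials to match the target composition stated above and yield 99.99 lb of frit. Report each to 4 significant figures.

Revised batch per 99.99 lb frit:
  Calcined alumina: 6.618 lb
  Aragonite sand: 12.62 lb
  Glass-grade sand: 86.53 lb
Total batch = 105.8 lb; LOI loss = 5.783 lb

Values along the way are shown, rounded to 4 significant figures, between the steps; all arithmetic keeps full precision at each step — exactly one rounding lands on each reported value; all derived quantities are computed in exact precision (net glass mass, ignition loss, totals, the three compositions, yield) from the weighed amounts on 99.99 lb of glass, exactly as printed in the problem or answer text.
Oxide-by-oxide targets in 99.99 lb frit:
  Al2O3: 6.852% × 99.99 = 6.851 lb
  SiO2: 86.11% × 99.99 = 86.10 lb
  CaO: 7.037% × 99.99 = 7.036 lb
Sums-versus-targets review applying the batch weights above, per the basis as stated (delivered sums recover each target given rounding of the digits):
  Al2O3: 6.618·0.9960 + 86.53·0.003000 = 6.851 lb (target 6.851 lb)
  SiO2: 86.53·0.9950 = 86.10 lb (target 86.10 lb)
  CaO: 12.62·0.5576 = 7.037 lb (target 7.036 lb)
Glass mass check: whole batch net of LOI = 99.99 lb (per-oxide target masses sum to 99.99 lb; basis as stated: 99.99 lb — rounding explains the deltas).
Whole-batch sum: Σ batch = 105.8 lb; Σ batch·LOI gives LOI loss = 5.783 lb; yield: glass divided by total = 94.53%.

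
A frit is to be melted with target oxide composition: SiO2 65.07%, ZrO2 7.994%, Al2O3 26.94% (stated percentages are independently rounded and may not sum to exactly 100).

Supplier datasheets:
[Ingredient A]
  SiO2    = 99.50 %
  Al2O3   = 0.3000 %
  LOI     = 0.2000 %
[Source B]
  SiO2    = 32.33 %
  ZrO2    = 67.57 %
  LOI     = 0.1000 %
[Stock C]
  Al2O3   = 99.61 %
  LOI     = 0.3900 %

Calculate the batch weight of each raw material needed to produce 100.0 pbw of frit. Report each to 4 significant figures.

In-progress results are shown rounded to four significant digits when written out — all arithmetic runs at full precision at each step. Each reported number is rounded only once; all derived quantities (yield, the totals, the three compositions, glass mass, LOI) are carried using the weight values per 100.0 pbw of glass in full float precision as written in either problem or answer.
Target masses of each oxide per 100.0 pbw frit:
  SiO2: 65.07% × 100.0 = 65.07 pbw
  ZrO2: 7.994% × 100.0 = 7.994 pbw
  Al2O3: 26.94% × 100.0 = 26.94 pbw
Per-oxide balance check working from each reported weight, per the basis as stated (each sum matches its target mass inside rounding margins):
  SiO2: 61.55·0.9950 + 11.83·0.3233 = 65.07 pbw (target 65.07 pbw)
  ZrO2: 11.83·0.6757 = 7.994 pbw (target 7.994 pbw)
  Al2O3: 61.55·0.003000 + 26.86·0.9961 = 26.94 pbw (target 26.94 pbw)
Glass-mass bookkeeping: batch Σ − ignition loss = 100.0 pbw (summing oxide targets gives 100.0 pbw; with the basis standing at 100.0 pbw — a pure rounding effect).
Adding the batch up: Σ batch = 100.2 pbw; loss to ignition Σ batch·LOI = 0.2397 pbw; yield: glass divided by total = 99.76%.

Batch per 100.0 pbw frit:
  Ingredient A: 61.55 pbw
  Source B: 11.83 pbw
  Stock C: 26.86 pbw
Total batch = 100.2 pbw; LOI loss = 0.2397 pbw; yield = 99.76%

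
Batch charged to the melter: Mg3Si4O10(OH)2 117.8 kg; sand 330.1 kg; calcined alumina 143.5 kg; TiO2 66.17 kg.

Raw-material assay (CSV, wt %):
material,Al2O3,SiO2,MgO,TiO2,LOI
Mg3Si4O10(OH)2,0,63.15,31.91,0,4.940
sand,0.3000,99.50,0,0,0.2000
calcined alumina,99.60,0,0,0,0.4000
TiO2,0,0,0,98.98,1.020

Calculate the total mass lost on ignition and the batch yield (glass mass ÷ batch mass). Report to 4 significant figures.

LOI loss = 7.728 kg; glass = 649.8 kg; yield = 98.82%

Each numeric step holds full precision through every step — the intermediate values are shown rounded to 4 significant figures on the page — every reported result is rounded just once — the derived quantities (four oxide percentages, yield, net glass mass, ignition loss, the totals) are computed from the batch weights for 649.8 kg of glass in exact precision, as set out in the problem or the answer.
Loss on ignition, line by line:
  Mg3Si4O10(OH)2: 117.8 × 0.04940 = 5.819 kg
  sand: 330.1 × 0.002000 = 0.6602 kg
  calcined alumina: 143.5 × 0.004000 = 0.5740 kg
  TiO2: 66.17 × 0.01020 = 0.6749 kg
Total LOI = 7.728 kg
Glass = batch − LOI = 657.6 − 7.728 = 649.8 kg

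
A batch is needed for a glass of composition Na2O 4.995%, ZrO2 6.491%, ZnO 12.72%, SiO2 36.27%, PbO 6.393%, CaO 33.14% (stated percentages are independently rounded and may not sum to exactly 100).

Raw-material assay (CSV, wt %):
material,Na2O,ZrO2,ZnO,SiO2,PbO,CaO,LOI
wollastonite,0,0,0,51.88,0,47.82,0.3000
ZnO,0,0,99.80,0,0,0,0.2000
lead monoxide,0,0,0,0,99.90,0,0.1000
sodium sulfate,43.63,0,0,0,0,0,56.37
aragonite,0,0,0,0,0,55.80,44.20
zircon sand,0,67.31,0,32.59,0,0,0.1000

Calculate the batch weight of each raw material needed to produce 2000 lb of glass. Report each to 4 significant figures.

Batch per 2000 lb glass:
  wollastonite: 1277 lb
  ZnO: 254.9 lb
  lead monoxide: 128.0 lb
  sodium sulfate: 229.0 lb
  aragonite: 93.38 lb
  zircon sand: 192.9 lb
Total batch = 2175 lb; LOI loss = 175.0 lb; yield = 91.95%

Rounding to 4 significant digits governs each mid-chain value as displayed. All arithmetic keeps exact precision through every step; a single rounding completes every reported value; the derived quantities (the six compositions, totals, ignition loss, the yield, glass mass) are recomputed at full float precision starting from the weights at 2000 lb of glass as they appear in problem or answer.
The oxide mass targets at 2000 lb glass:
  Na2O: 4.995% × 2000 = 99.90 lb
  ZrO2: 6.491% × 2000 = 129.8 lb
  ZnO: 12.72% × 2000 = 254.4 lb
  SiO2: 36.27% × 2000 = 725.4 lb
  PbO: 6.393% × 2000 = 127.9 lb
  CaO: 33.14% × 2000 = 662.8 lb
Oxide-by-oxide audit from the weights as reported, under the basis named above (delivered sums recover each target exact up to rounding of places):
  Na2O: 229.0·0.4363 = 99.91 lb (target 99.90 lb)
  ZrO2: 192.9·0.6731 = 129.8 lb (target 129.8 lb)
  ZnO: 254.9·0.9980 = 254.4 lb (target 254.4 lb)
  SiO2: 1277·0.5188 + 192.9·0.3259 = 725.4 lb (target 725.4 lb)
  PbO: 128.0·0.9990 = 127.9 lb (target 127.9 lb)
  CaO: 1277·0.4782 + 93.38·0.5580 = 662.8 lb (target 662.8 lb)
Glass-mass closure: total batch − LOI = 2000 lb (the Σ of target masses is 2000 lb; basis as stated: 2000 lb — deltas are rounding alone).
Batch grand total — Σ batch = 2175 lb; loss to ignition Σ batch·LOI = 175.0 lb; yield: glass divided by total = 91.95%.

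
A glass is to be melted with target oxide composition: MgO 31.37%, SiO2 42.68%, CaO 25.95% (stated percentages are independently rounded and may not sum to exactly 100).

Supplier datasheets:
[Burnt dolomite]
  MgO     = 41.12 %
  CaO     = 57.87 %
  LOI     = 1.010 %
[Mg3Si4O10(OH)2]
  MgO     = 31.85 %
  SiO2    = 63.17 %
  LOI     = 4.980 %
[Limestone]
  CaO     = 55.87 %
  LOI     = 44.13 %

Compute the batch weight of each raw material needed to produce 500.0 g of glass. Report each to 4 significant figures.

Batch per 500.0 g glass:
  Burnt dolomite: 119.8 g
  Mg3Si4O10(OH)2: 337.8 g
  Limestone: 108.2 g
Total batch = 565.8 g; LOI loss = 65.78 g; yield = 88.37%

Every computation holds exact precision at every stage; working values appear rounded off to 4 significant digits within the worked lines — every reported number undergoes a single rounding. All derived quantities, including net glass mass, the totals, three oxide percentages, LOI, yield, are re-derived from the weighed amounts for 500.0 g of glass at full precision as quoted within question or answer.
Oxide-by-oxide targets in 500.0 g glass:
  MgO: 31.37% × 500.0 = 156.8 g
  SiO2: 42.68% × 500.0 = 213.4 g
  CaO: 25.95% × 500.0 = 129.8 g
A balance pass over the oxides, applying the batch weights above, versus the basis set out (summed amounts equal target values once rounding is allowed for):
  MgO: 119.8·0.4112 + 337.8·0.3185 = 156.9 g (target 156.8 g)
  SiO2: 337.8·0.6317 = 213.4 g (target 213.4 g)
  CaO: 119.8·0.5787 + 108.2·0.5587 = 129.8 g (target 129.8 g)
Glass-mass closure: the batch minus its LOI: 500.0 g (summing oxide targets gives 500.0 g; basis as stated: 500.0 g — any gap is answer rounding).
Summing the batch: Σ batch = 565.8 g; ignition loss, Σ(batch × LOI) = 65.78 g; yield = glass ÷ total batch = 88.37%.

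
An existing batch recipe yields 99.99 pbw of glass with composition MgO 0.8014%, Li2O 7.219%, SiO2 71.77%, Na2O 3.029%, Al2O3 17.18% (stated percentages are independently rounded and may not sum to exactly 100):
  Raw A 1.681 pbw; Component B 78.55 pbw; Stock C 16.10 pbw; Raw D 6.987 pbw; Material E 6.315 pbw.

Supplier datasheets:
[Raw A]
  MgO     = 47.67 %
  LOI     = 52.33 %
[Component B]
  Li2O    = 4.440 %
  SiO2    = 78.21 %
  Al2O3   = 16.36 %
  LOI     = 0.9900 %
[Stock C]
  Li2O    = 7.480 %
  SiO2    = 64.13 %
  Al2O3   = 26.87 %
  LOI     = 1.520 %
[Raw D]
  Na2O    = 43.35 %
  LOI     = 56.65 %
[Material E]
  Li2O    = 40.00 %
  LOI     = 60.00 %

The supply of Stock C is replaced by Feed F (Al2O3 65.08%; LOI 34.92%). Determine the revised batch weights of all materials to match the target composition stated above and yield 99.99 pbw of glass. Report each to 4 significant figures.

Revised batch per 99.99 pbw glass:
  Raw A: 1.681 pbw
  Component B: 91.76 pbw
  Feed F: 3.330 pbw
  Raw D: 6.987 pbw
  Material E: 7.861 pbw
Total batch = 111.6 pbw; LOI loss = 11.63 pbw

Mid-chain values are displayed rounded to 4 significant digits — full precision is held from first step to last — exactly one rounding is applied to every reported number — derived quantities, including the totals, net glass mass, yield, LOI, the five compositions, are re-derived from the weighed amounts per 99.99 pbw of glass at full float precision, exactly as shown in question or answer.
Target masses of each oxide per 99.99 pbw glass:
  MgO: 0.8014% × 99.99 = 0.8013 pbw
  Li2O: 7.219% × 99.99 = 7.218 pbw
  SiO2: 71.77% × 99.99 = 71.76 pbw
  Na2O: 3.029% × 99.99 = 3.029 pbw
  Al2O3: 17.18% × 99.99 = 17.18 pbw
Oxide-by-oxide audit per the reported batch figures, per the basis as stated (sum by sum, the targets are met exact up to rounding of places):
  MgO: 1.681·0.4767 = 0.8013 pbw (target 0.8013 pbw)
  Li2O: 91.76·0.04440 + 7.861·0.4000 = 7.219 pbw (target 7.218 pbw)
  SiO2: 91.76·0.7821 = 71.77 pbw (target 71.76 pbw)
  Na2O: 6.987·0.4335 = 3.029 pbw (target 3.029 pbw)
  Al2O3: 91.76·0.1636 + 3.330·0.6508 = 17.18 pbw (target 17.18 pbw)
The glass-mass cross-check: Σ batch − LOI loss = 99.99 pbw (the targets, summed, come to 99.99 pbw; against the stated basis, 99.99 pbw — gaps are rounding artifacts).
Whole-batch sum: Σ batch = 111.6 pbw; ignition loss, Σ(batch × LOI) = 11.63 pbw; yield, glass over the total, = 89.58%.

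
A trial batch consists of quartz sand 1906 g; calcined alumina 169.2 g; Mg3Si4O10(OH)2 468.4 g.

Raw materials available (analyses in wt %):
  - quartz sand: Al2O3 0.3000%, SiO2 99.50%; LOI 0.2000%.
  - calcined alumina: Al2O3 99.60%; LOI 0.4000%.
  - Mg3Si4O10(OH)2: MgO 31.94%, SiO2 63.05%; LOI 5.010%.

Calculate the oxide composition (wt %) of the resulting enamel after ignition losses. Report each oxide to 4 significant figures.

Values along the way are shown, rounded to 4 significant digits, alongside each step; the whole derivation carries full precision throughout; each reported result carries a single rounding. All derived quantities (the yield, ignition loss, the three compositions, totals, net glass mass) are carried at full precision from the batch weights per 2516 g of glass as set out in either problem or answer.
Oxide-by-oxide delivered mass:
  MgO: 468.4·0.3194 = 149.6 g
  Al2O3: 1906·0.003000 + 169.2·0.9960 = 174.2 g
  SiO2: 1906·0.9950 + 468.4·0.6305 = 2192 g
LOI: 1906·0.002000 + 169.2·0.004000 + 468.4·0.05010 = 27.96 g
Glass = total batch minus LOI = 2544 − 27.96 = 2516 g (= the summed oxide contributions)
percent share: oxide ÷ glass, ×100

Glass mass = 2516 g (batch 2544 − LOI 27.96).
Composition: MgO 5.947%, Al2O3 6.926%, SiO2 87.13%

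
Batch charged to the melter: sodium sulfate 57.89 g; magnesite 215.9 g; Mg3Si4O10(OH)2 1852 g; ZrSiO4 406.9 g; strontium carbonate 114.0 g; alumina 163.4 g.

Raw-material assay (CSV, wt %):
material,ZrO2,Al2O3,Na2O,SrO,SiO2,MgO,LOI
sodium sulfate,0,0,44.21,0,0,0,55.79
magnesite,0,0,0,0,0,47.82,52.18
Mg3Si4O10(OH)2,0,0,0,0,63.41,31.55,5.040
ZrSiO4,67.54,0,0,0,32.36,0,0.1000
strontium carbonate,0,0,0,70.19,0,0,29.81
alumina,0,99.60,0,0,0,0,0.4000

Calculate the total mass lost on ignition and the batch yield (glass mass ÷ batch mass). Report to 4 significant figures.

LOI loss = 273.3 g; glass = 2537 g; yield = 90.27%

Intermediates are displayed (rounded to four significant figures) as written; each numeric step maintains full precision at all times; a single rounding finalizes every reported figure. All derived quantities are computed in full precision (net glass mass, six oxide percentages, the yield, LOI, totals) starting from the weights at 2537 g of glass as given in either problem or answer.
Ignition loss by material:
  sodium sulfate: 57.89 × 0.5579 = 32.30 g
  magnesite: 215.9 × 0.5218 = 112.7 g
  Mg3Si4O10(OH)2: 1852 × 0.05040 = 93.34 g
  ZrSiO4: 406.9 × 0.001000 = 0.4069 g
  strontium carbonate: 114.0 × 0.2981 = 33.98 g
  alumina: 163.4 × 0.004000 = 0.6536 g
Total LOI = 273.3 g
Glass = batch − LOI = 2810 − 273.3 = 2537 g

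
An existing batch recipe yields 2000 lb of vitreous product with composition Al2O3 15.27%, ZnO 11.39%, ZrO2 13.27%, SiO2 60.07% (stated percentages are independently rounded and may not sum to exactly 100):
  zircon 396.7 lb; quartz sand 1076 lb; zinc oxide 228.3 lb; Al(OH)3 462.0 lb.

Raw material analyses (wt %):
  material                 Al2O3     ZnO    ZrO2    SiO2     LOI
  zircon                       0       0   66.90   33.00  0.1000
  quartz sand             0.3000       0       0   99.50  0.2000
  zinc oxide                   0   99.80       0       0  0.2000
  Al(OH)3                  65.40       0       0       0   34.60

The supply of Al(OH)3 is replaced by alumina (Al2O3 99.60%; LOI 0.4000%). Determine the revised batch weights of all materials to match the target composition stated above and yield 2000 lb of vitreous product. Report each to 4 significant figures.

Revised batch per 2000 lb vitreous product:
  zircon: 396.7 lb
  quartz sand: 1076 lb
  zinc oxide: 228.3 lb
  alumina: 303.4 lb
Total batch = 2004 lb; LOI loss = 4.219 lb

Every computation maintains exact precision from first step to last — values along the way appear rounded to 4 significant digits on the page — each reported result carries a single rounding. The derived quantities (the yield, totals, the four compositions, glass mass, LOI) are re-derived from the batch weights on 2000 lb of glass in full precision, as written in either problem or answer.
The oxide mass targets at 2000 lb vitreous product:
  Al2O3: 15.27% × 2000 = 305.4 lb
  ZnO: 11.39% × 2000 = 227.8 lb
  ZrO2: 13.27% × 2000 = 265.4 lb
  SiO2: 60.07% × 2000 = 1201 lb
Mass-balance tally per oxide on the weights just shown, per the basis as stated (delivered sums recover each target exact up to rounding of places):
  Al2O3: 1076·0.003000 + 303.4·0.9960 = 305.4 lb (target 305.4 lb)
  ZnO: 228.3·0.9980 = 227.8 lb (target 227.8 lb)
  ZrO2: 396.7·0.6690 = 265.4 lb (target 265.4 lb)
  SiO2: 396.7·0.3300 + 1076·0.9950 = 1202 lb (target 1201 lb)
Glass-mass sanity pass: whole batch net of LOI = 2000 lb (summing oxide targets gives 2000 lb; with the basis standing at 2000 lb — deltas are rounding alone).
Batch total: Σ batch = 2004 lb; loss to ignition Σ batch·LOI = 4.219 lb; glass ÷ batch gives a yield of 99.79%.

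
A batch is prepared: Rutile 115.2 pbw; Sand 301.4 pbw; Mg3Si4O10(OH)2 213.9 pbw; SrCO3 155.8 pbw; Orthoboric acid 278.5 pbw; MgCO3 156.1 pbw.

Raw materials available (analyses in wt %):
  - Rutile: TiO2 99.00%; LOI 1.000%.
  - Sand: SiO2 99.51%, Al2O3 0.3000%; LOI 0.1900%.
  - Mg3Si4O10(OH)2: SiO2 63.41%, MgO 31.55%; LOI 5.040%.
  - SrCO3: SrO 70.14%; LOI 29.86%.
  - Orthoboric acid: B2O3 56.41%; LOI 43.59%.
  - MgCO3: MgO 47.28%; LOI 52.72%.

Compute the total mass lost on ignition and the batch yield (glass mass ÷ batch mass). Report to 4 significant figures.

Rounding to four significant digits governs every in-between result as shown. The working math carries exact precision through the solve — exactly one rounding goes into each reported number; the derived quantities (totals, six oxide percentages, net glass mass, yield, ignition loss) are carried in full float precision starting from the weights for 958.2 pbw of glass, exactly as shown in question or answer.
Per-material ignition loss:
  Rutile: 115.2 × 0.01000 = 1.152 pbw
  Sand: 301.4 × 0.001900 = 0.5727 pbw
  Mg3Si4O10(OH)2: 213.9 × 0.05040 = 10.78 pbw
  SrCO3: 155.8 × 0.2986 = 46.52 pbw
  Orthoboric acid: 278.5 × 0.4359 = 121.4 pbw
  MgCO3: 156.1 × 0.5272 = 82.30 pbw
Total LOI = 262.7 pbw
Glass = batch − LOI = 1221 − 262.7 = 958.2 pbw

LOI loss = 262.7 pbw; glass = 958.2 pbw; yield = 78.48%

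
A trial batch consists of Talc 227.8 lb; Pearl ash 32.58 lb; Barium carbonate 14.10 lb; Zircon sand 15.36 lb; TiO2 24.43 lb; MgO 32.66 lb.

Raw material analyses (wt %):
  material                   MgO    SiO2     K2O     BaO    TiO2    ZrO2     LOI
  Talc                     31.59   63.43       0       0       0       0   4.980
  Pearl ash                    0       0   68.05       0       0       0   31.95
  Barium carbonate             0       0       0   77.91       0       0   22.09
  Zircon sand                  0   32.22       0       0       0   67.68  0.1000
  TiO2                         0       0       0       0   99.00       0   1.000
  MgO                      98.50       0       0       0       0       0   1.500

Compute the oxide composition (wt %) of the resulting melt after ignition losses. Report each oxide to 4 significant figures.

Glass mass = 321.3 lb (batch 346.9 − LOI 25.62).
Composition: MgO 32.41%, SiO2 46.51%, K2O 6.900%, BaO 3.419%, TiO2 7.527%, ZrO2 3.235%

Mid-chain values are shown with 4-significant-figure rounding in the working; the whole derivation keeps exact precision from first step to last. Every reported figure sees exactly one rounding — derived quantities, which include six oxide percentages, the yield, totals, ignition loss, net glass mass, are carried at full precision, as written in the problem or answer text, starting from the weights on 321.3 lb of glass.
Mass of each oxide from the mix:
  MgO: 227.8·0.3159 + 32.66·0.9850 = 104.1 lb
  SiO2: 227.8·0.6343 + 15.36·0.3222 = 149.4 lb
  K2O: 32.58·0.6805 = 22.17 lb
  BaO: 14.10·0.7791 = 10.99 lb
  TiO2: 24.43·0.9900 = 24.19 lb
  ZrO2: 15.36·0.6768 = 10.40 lb
LOI: 227.8·0.04980 + 32.58·0.3195 + 14.10·0.2209 + 15.36·0.001000 + 24.43·0.01000 + 32.66·0.01500 = 25.62 lb
Glass mass = batch − LOI = 346.9 − 25.62 = 321.3 lb (= the summed oxide contributions)
wt % = oxide mass / glass mass × 100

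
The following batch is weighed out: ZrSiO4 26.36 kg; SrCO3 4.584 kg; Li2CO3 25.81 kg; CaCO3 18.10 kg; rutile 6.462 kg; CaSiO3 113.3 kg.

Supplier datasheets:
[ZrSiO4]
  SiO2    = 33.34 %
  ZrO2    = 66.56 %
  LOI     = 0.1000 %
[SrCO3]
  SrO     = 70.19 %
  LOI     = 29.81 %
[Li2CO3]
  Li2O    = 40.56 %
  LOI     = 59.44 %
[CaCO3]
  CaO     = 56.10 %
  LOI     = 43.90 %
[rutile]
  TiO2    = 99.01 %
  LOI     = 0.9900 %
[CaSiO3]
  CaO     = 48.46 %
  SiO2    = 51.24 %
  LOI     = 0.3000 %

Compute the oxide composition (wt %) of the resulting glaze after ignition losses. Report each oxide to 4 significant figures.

Glass mass = 169.5 kg (batch 194.6 − LOI 25.08).
Composition: Li2O 6.175%, CaO 38.38%, SrO 1.898%, TiO2 3.774%, SiO2 39.43%, ZrO2 10.35%

The whole derivation carries exact precision from start to finish; mid-chain values are shown, rounded to four significant digits, in the printout. Each reported number sees exactly one rounding; all derived quantities, including the totals, LOI, glass mass, yield, the six compositions, are recomputed starting from the weights on 169.5 kg of glass in exact precision, exactly as shown in the problem or answer text.
Mass of each oxide from the mix:
  Li2O: 25.81·0.4056 = 10.47 kg
  CaO: 18.10·0.5610 + 113.3·0.4846 = 65.06 kg
  SrO: 4.584·0.7019 = 3.218 kg
  TiO2: 6.462·0.9901 = 6.398 kg
  SiO2: 26.36·0.3334 + 113.3·0.5124 = 66.84 kg
  ZrO2: 26.36·0.6656 = 17.55 kg
LOI: 26.36·0.001000 + 4.584·0.2981 + 25.81·0.5944 + 18.10·0.4390 + 6.462·0.009900 + 113.3·0.003000 = 25.08 kg
Resulting glass, batch − LOI: 194.6 − 25.08 = 169.5 kg (equal to the oxide-mass sum)
each oxide over glass, ×100, is wt %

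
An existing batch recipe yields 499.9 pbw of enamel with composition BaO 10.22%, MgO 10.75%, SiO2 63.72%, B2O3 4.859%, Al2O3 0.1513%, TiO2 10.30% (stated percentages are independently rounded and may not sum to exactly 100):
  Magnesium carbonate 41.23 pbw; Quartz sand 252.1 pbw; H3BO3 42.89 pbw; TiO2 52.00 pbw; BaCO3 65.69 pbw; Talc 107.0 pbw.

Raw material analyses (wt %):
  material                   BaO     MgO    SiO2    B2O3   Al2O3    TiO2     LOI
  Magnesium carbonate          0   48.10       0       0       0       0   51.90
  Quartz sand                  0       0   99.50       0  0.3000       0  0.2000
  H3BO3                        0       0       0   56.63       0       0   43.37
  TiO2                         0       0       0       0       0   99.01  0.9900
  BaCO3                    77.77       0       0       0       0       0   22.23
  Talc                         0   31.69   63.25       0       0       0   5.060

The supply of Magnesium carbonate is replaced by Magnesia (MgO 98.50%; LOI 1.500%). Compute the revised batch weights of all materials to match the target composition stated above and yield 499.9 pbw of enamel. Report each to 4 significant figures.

Full precision is kept through the solve. In-progress results are printed, rounded to four significant figures, on the page. Exactly one rounding goes into each reported figure; all derived quantities (the yield, glass mass, totals, LOI, the six compositions) are recomputed from the weighed amounts per 499.9 pbw of glass in full float precision, exactly as printed in the question or the answer.
Per-oxide target masses for 499.9 pbw enamel:
  BaO: 10.22% × 499.9 = 51.09 pbw
  MgO: 10.75% × 499.9 = 53.74 pbw
  SiO2: 63.72% × 499.9 = 318.5 pbw
  B2O3: 4.859% × 499.9 = 24.29 pbw
  Al2O3: 0.1513% × 499.9 = 0.7563 pbw
  TiO2: 10.30% × 499.9 = 51.49 pbw
Sums-versus-targets review applying the batch weights above, on the stated basis (sums match the target masses up to rounding of the answer):
  BaO: 65.69·0.7777 = 51.09 pbw (target 51.09 pbw)
  MgO: 20.13·0.9850 + 107.0·0.3169 = 53.74 pbw (target 53.74 pbw)
  SiO2: 252.1·0.9950 + 107.0·0.6325 = 318.5 pbw (target 318.5 pbw)
  B2O3: 42.89·0.5663 = 24.29 pbw (target 24.29 pbw)
  Al2O3: 252.1·0.003000 = 0.7563 pbw (target 0.7563 pbw)
  TiO2: 52.00·0.9901 = 51.49 pbw (target 51.49 pbw)
Glass-mass bookkeeping: Σ batch − LOI loss = 499.9 pbw (per-oxide target masses sum to 499.9 pbw; the stated basis being 499.9 pbw — rounding explains the deltas).
Batch grand total — Σ batch = 539.8 pbw; LOI loss = Σ batch·LOI = 39.94 pbw; as yield: glass ÷ batch → 92.60%.

Revised batch per 499.9 pbw enamel:
  Magnesia: 20.13 pbw
  Quartz sand: 252.1 pbw
  H3BO3: 42.89 pbw
  TiO2: 52.00 pbw
  BaCO3: 65.69 pbw
  Talc: 107.0 pbw
Total batch = 539.8 pbw; LOI loss = 39.94 pbw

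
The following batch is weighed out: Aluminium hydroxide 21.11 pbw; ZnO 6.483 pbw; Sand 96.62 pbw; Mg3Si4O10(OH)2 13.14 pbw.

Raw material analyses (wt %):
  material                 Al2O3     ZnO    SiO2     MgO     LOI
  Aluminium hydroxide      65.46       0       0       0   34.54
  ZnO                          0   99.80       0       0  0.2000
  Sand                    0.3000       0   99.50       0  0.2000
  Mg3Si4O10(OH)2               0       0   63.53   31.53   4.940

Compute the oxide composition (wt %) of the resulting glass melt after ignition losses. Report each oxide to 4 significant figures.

Glass mass = 129.2 pbw (batch 137.4 − LOI 8.147).
Composition: Al2O3 10.92%, ZnO 5.008%, SiO2 80.87%, MgO 3.207%

In-progress results appear (rounded to 4 significant figures) between the steps — each numeric step holds full precision through every step — every reported number takes a single rounding — derived quantities are carried at full float precision (the four compositions, glass mass, the totals, LOI, yield) from the batch weights for 129.2 pbw of glass, as they appear in problem or answer.
Per-oxide mass from batch:
  Al2O3: 21.11·0.6546 + 96.62·0.003000 = 14.11 pbw
  ZnO: 6.483·0.9980 = 6.470 pbw
  SiO2: 96.62·0.9950 + 13.14·0.6353 = 104.5 pbw
  MgO: 13.14·0.3153 = 4.143 pbw
LOI: 21.11·0.3454 + 6.483·0.002000 + 96.62·0.002000 + 13.14·0.04940 = 8.147 pbw
The glass mass, total less LOI, = 137.4 − 8.147 = 129.2 pbw (consistent with Σ oxide mass)
percent share: oxide ÷ glass, ×100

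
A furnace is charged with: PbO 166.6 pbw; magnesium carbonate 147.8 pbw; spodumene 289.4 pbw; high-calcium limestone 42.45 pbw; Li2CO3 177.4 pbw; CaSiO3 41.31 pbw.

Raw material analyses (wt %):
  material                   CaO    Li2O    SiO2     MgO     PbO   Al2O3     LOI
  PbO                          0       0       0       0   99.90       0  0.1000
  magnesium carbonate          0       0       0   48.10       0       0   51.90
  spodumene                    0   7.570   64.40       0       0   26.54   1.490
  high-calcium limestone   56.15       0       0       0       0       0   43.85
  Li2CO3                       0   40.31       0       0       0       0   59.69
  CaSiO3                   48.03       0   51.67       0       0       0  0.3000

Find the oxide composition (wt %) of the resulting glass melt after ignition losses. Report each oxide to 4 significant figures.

Values along the way are shown rounded off to 4 significant digits between the steps; every computation carries exact precision from first step to last; each reported number receives exactly one rounding — derived quantities (LOI, the six compositions, yield, net glass mass, totals) are carried from the batch weights per 659.1 pbw of glass at exact precision, exactly as printed in the problem or answer text.
Delivered oxide masses:
  CaO: 42.45·0.5615 + 41.31·0.4803 = 43.68 pbw
  Li2O: 289.4·0.07570 + 177.4·0.4031 = 93.42 pbw
  SiO2: 289.4·0.6440 + 41.31·0.5167 = 207.7 pbw
  MgO: 147.8·0.4810 = 71.09 pbw
  PbO: 166.6·0.9990 = 166.4 pbw
  Al2O3: 289.4·0.2654 = 76.81 pbw
LOI: 166.6·0.001000 + 147.8·0.5190 + 289.4·0.01490 + 42.45·0.4385 + 177.4·0.5969 + 41.31·0.003000 = 205.8 pbw
batch − LOI leaves glass = 865.0 − 205.8 = 659.1 pbw (consistent with Σ oxide mass)
percent by weight: oxide/glass ×100

Glass mass = 659.1 pbw (batch 865.0 − LOI 205.8).
Composition: CaO 6.626%, Li2O 14.17%, SiO2 31.51%, MgO 10.79%, PbO 25.25%, Al2O3 11.65%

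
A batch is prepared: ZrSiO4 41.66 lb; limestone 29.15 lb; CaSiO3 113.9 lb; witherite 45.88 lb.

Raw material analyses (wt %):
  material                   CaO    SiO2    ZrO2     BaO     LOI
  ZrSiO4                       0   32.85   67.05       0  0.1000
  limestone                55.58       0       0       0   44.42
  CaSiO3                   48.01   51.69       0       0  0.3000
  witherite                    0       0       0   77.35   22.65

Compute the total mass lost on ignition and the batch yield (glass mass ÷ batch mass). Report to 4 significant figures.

All arithmetic runs at full float precision in every operation — in-progress results are printed (rounded to four significant figures) between the steps. Exactly one rounding goes into every reported figure. Derived quantities, including ignition loss, glass mass, totals, four oxide percentages, the yield, are carried from the batch weights on 206.9 lb of glass in full float precision as they appear in problem or answer.
Each material's LOI contribution:
  ZrSiO4: 41.66 × 0.001000 = 0.04166 lb
  limestone: 29.15 × 0.4442 = 12.95 lb
  CaSiO3: 113.9 × 0.003000 = 0.3417 lb
  witherite: 45.88 × 0.2265 = 10.39 lb
Total LOI = 23.72 lb
Glass = batch − LOI = 230.6 − 23.72 = 206.9 lb

LOI loss = 23.72 lb; glass = 206.9 lb; yield = 89.71%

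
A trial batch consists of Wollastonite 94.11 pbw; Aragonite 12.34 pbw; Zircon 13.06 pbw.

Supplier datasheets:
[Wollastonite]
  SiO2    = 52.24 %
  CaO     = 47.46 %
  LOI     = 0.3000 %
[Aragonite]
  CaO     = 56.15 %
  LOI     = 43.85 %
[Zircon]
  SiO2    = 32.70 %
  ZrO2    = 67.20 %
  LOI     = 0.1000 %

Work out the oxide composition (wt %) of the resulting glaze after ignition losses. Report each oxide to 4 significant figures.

Glass mass = 113.8 pbw (batch 119.5 − LOI 5.706).
Composition: SiO2 46.95%, ZrO2 7.712%, CaO 45.34%

Values along the way appear (rounded to 4 significant figures) on the page — the working math keeps exact precision from first step to last. A single rounding yields each reported value; derived quantities are recomputed at full float precision (the totals, ignition loss, glass mass, yield, three oxide percentages) from the batch weights on 113.8 pbw of glass as given in either problem or answer.
Per-oxide mass from batch:
  SiO2: 94.11·0.5224 + 13.06·0.3270 = 53.43 pbw
  ZrO2: 13.06·0.6720 = 8.776 pbw
  CaO: 94.11·0.4746 + 12.34·0.5615 = 51.59 pbw
LOI: 94.11·0.003000 + 12.34·0.4385 + 13.06·0.001000 = 5.706 pbw
Glass mass = batch − LOI = 119.5 − 5.706 = 113.8 pbw (equal to the oxide-mass sum)
percent share: oxide ÷ glass, ×100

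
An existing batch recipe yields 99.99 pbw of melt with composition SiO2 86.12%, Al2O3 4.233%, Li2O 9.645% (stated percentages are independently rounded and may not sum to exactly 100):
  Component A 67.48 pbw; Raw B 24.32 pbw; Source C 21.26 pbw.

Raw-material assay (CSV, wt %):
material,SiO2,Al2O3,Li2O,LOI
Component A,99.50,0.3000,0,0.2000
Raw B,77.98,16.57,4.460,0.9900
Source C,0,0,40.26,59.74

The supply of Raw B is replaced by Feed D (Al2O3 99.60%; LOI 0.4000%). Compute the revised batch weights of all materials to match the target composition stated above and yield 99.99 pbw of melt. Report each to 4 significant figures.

The intermediate values are displayed (rounded to four significant digits) when written out — each numeric step keeps full float precision in all steps; each reported result sees exactly one rounding. Derived quantities (totals, three oxide percentages, LOI, yield, net glass mass) are rebuilt at full float precision starting from the weights on 99.99 pbw of glass, exactly as printed in the problem or answer text.
Target oxide masses per 99.99 pbw melt:
  SiO2: 86.12% × 99.99 = 86.11 pbw
  Al2O3: 4.233% × 99.99 = 4.233 pbw
  Li2O: 9.645% × 99.99 = 9.644 pbw
Checking each oxide sum from the weights as reported, on the stated basis (sums match the target masses modulo rounding of the values):
  SiO2: 86.54·0.9950 = 86.11 pbw (target 86.11 pbw)
  Al2O3: 86.54·0.003000 + 3.989·0.9960 = 4.233 pbw (target 4.233 pbw)
  Li2O: 23.95·0.4026 = 9.642 pbw (target 9.644 pbw)
Glass-mass closure: net batch after ignition = 99.98 pbw (targets for the oxides total 99.99 pbw; against the stated basis, 99.99 pbw — differing by rounding only).
Batch total: Σ batch = 114.5 pbw; Σ batch·LOI gives LOI loss = 14.50 pbw; as yield: glass ÷ batch → 87.34%.

Revised batch per 99.99 pbw melt:
  Component A: 86.54 pbw
  Feed D: 3.989 pbw
  Source C: 23.95 pbw
Total batch = 114.5 pbw; LOI loss = 14.50 pbw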